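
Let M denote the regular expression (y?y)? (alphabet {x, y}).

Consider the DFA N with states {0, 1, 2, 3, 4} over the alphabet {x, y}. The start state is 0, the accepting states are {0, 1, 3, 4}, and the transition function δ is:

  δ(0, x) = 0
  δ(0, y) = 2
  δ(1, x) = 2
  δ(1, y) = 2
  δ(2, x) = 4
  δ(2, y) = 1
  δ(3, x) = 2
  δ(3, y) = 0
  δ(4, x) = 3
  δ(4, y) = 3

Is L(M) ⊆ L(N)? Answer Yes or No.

The string y is in L(M) but not in L(N).
So L(M) ⊄ L(N).

No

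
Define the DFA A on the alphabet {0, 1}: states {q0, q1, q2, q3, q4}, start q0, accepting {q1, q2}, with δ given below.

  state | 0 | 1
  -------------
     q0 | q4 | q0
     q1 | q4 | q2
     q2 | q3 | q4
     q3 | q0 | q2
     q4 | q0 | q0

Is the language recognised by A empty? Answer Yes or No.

Yes

The states reachable from the start state are {q0, q4}.
None of the accepting states {q1, q2} is reachable, so no string is accepted and L(A) = ∅.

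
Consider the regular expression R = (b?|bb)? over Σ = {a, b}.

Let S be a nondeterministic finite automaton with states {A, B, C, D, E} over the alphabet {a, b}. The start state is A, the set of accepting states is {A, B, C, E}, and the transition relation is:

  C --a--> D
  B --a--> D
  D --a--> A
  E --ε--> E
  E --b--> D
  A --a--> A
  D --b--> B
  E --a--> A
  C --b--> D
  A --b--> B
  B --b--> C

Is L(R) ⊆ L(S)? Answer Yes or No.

Yes

Converting the expression R to a DFA (subset construction, then merging equivalent states) gives the minimal DFA with states {r0, r1, r2, r3}, start state r0, accepting states {r0, r2, r3} and transitions r0: a→r1, b→r2; r1: a→r1, b→r1; r2: a→r1, b→r3; r3: a→r1, b→r1.
Exploring the product automaton R × S from the start pair (r0, A), following both machines on each input symbol, reaches 7 state pairs: (r0, A), (r1, A), (r2, B), (r1, B), (r1, D), (r3, C), (r1, C).
R accepts in {r0, r2, r3} and S accepts in {A, B, C, E}. The reachable pairs whose R-component is accepting are (r0, A), (r2, B), (r3, C); in each of them the S-component is accepting too, so the product for L(R) \ L(S) (R-component accepting, S-component rejecting) has no reachable accepting pair and the difference is empty.
Hence every string in L(R) is also in L(S).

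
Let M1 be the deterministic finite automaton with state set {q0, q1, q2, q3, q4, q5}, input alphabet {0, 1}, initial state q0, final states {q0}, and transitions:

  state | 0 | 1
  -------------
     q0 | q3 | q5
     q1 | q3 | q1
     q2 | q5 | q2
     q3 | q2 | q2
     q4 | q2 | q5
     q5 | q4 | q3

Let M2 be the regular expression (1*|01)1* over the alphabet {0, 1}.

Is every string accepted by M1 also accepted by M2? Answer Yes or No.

Converting the expression M2 to a DFA (subset construction, then merging equivalent states) gives the minimal DFA with states {r0, r1, r2, r3}, start state r0, accepting states {r0, r2} and transitions r0: 0→r1, 1→r2; r1: 0→r3, 1→r2; r2: 0→r3, 1→r2; r3: 0→r3, 1→r3.
Exploring the product automaton M1 × M2 from the start pair (q0, r0), following both machines on each input symbol, reaches 9 state pairs: (q0, r0), (q3, r1), (q5, r2), (q2, r3), (q2, r2), (q4, r3), (q3, r2), (q5, r3), (q3, r3).
M1 accepts in {q0} and M2 accepts in {r0, r2}. The reachable pairs whose M1-component is accepting are (q0, r0); in each of them the M2-component is accepting too, so the product for L(M1) \ L(M2) (M1-component accepting, M2-component rejecting) has no reachable accepting pair and the difference is empty.
Hence every string in L(M1) is also in L(M2).

Yes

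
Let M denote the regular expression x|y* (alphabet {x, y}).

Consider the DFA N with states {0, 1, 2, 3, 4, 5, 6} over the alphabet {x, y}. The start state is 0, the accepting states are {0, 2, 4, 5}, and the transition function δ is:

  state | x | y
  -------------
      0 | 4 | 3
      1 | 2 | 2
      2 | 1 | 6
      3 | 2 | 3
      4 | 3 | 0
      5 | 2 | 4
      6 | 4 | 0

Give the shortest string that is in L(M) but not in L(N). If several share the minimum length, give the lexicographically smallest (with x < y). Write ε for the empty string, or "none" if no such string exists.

y

The string y is accepted by M but not by N.
No shorter string lies in the difference, and y is the lexicographically first length-1 string in L(M) \ L(N).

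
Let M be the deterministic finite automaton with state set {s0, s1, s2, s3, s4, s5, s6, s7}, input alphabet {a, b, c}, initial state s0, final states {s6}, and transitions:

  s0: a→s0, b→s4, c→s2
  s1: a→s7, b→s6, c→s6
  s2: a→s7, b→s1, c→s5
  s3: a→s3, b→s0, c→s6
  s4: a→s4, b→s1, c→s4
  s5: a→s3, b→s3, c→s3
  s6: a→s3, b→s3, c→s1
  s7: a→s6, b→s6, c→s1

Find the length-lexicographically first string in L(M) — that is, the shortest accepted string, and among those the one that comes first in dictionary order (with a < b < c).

bbb

A breadth-first search from s0 reaches an accepting state first via the path s0 → s4 → s1 → s6 on input bbb.
No string of length < 3 is accepted (BFS exhausts all shorter strings without reaching an accepting state), and bbb is the lexicographically least accepting string of length 3.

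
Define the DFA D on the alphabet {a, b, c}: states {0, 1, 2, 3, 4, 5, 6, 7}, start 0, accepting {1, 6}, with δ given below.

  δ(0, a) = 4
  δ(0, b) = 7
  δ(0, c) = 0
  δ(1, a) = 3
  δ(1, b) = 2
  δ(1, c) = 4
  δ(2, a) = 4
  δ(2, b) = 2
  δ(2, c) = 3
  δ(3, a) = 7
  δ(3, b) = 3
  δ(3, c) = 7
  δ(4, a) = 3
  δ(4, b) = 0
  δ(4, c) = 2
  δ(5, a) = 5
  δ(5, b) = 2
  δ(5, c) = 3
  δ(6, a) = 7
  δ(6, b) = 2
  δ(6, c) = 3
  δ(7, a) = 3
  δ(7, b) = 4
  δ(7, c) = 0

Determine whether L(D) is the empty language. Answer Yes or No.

The states reachable from the start state are {0, 2, 3, 4, 7}.
None of the accepting states {1, 6} is reachable, so no string is accepted and L(D) = ∅.

Yes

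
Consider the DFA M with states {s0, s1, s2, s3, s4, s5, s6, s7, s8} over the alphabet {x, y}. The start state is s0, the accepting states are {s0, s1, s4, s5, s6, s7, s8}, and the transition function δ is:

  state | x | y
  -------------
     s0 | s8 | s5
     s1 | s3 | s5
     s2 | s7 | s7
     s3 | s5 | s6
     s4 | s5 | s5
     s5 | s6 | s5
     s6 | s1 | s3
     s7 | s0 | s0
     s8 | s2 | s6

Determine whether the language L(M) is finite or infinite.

infinite

State s0 is reachable from the start and can reach an accepting state, and it lies on the cycle s0 → s8 → s2 → s7 → s0.
Traversing that cycle any number of times yields accepted strings of unbounded length, so the language is infinite.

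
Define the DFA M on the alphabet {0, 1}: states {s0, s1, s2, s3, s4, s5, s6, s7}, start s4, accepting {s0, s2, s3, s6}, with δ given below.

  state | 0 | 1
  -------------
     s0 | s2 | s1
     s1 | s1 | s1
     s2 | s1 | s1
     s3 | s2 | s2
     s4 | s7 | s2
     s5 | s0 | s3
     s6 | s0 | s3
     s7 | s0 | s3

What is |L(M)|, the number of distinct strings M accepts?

6

The useful subgraph on states {s0, s2, s3, s4, s7} is acyclic, so L(M) is finite; the longest accepting path visits 4 useful states, giving maximum string length 3.
Counting accepting paths from s4 by length: 1 of length 1, 2 of length 2, 3 of length 3. Total 6.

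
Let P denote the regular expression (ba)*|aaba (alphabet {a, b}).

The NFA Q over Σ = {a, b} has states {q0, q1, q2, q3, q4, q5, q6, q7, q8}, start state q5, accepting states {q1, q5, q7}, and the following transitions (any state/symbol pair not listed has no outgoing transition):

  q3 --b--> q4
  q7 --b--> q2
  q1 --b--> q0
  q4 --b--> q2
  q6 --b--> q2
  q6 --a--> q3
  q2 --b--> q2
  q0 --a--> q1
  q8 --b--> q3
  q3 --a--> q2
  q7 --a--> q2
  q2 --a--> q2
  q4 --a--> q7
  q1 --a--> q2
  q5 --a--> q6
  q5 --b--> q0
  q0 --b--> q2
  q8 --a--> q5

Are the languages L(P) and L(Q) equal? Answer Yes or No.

Converting the expression P to a DFA (subset construction, then merging equivalent states) gives the minimal DFA with states {p0, p1, p2, p3, p4, p5, p6, p7}, start state p0, accepting states {p0, p5, p7} and transitions p0: a→p1, b→p2; p1: a→p3, b→p4; p2: a→p5, b→p4; p3: a→p4, b→p6; p4: a→p4, b→p4; p5: a→p4, b→p2; p6: a→p7, b→p4; p7: a→p4, b→p4.
Exploring the product automaton P × Q from the start pair (p0, q5), following both machines on each input symbol, reaches 8 state pairs: (p0, q5), (p1, q6), (p2, q0), (p3, q3), (p4, q2), (p5, q1), (p6, q4), (p7, q7).
P accepts in {p0, p5, p7} and Q accepts in {q1, q5, q7}. In every reachable pair the two components are either both accepting — (p0, q5), (p5, q1), (p7, q7) — or both non-accepting, so no string is accepted by exactly one of the machines: L(P) \ L(Q) and L(Q) \ L(P) are both empty.
Hence every string is accepted by P iff it is accepted by Q, and the two languages coincide.

Yes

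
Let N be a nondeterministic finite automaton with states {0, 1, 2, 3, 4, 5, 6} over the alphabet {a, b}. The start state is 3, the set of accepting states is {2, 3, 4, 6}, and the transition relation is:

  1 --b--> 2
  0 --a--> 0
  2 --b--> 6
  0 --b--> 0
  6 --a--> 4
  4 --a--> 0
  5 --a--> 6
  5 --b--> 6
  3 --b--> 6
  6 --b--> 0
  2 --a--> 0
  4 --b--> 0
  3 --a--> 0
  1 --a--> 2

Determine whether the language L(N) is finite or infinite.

finite

The useful states (reachable from 3 and able to reach an accepting state) are {3, 4, 6}.
Restricted to these states the transition graph has no cycle, so every accepting path has bounded length and L is finite.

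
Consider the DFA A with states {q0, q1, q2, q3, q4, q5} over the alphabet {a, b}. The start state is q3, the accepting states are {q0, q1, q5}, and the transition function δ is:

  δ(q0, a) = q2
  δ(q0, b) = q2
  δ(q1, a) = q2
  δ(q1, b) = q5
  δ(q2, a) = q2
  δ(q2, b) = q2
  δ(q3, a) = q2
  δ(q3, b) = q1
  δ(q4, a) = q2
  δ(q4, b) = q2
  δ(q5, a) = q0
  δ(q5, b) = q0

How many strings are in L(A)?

The useful subgraph on states {q0, q1, q3, q5} is acyclic, so L(A) is finite; the longest accepting path visits 4 useful states, giving maximum string length 3.
Counting accepting paths from q3 by length: 1 of length 1, 1 of length 2, 2 of length 3. Total 4.

4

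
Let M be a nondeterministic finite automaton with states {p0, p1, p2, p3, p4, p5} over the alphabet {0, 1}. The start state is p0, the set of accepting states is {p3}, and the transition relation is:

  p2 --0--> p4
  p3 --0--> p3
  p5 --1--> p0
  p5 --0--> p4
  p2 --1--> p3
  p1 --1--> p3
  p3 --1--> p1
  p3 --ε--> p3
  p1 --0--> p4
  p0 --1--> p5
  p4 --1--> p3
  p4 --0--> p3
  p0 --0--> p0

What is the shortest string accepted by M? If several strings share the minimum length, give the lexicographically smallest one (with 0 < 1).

A breadth-first search from p0 reaches an accepting state first via the path p0 → p5 → p4 → p3 on input 100.
No string of length < 3 is accepted (BFS exhausts all shorter strings without reaching an accepting state), and 100 is the lexicographically least accepting string of length 3.

100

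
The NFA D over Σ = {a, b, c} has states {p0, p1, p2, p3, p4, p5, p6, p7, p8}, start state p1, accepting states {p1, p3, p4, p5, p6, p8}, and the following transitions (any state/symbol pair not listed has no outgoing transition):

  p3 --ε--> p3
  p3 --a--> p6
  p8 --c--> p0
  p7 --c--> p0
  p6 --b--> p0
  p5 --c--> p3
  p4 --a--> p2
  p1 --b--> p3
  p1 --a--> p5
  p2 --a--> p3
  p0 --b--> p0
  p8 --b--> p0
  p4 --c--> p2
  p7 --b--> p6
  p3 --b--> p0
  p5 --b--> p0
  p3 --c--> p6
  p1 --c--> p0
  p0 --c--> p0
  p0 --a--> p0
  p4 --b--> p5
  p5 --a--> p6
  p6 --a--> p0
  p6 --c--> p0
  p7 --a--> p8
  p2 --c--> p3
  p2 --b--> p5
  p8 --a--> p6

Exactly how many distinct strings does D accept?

9

The useful subgraph on states {p1, p3, p5, p6} is acyclic, so L(D) is finite; the longest accepting path visits 4 useful states, giving maximum string length 3.
Counting accepting paths from p1 by length: 1 of length 0, 2 of length 1, 4 of length 2, 2 of length 3. Total 9.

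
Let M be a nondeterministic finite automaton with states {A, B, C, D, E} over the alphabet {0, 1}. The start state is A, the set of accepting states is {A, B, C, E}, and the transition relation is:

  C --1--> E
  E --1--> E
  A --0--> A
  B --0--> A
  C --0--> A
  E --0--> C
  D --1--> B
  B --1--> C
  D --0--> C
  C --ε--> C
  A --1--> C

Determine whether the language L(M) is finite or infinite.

State A is reachable from the start and can reach an accepting state, and it lies on the cycle A → A.
Traversing that cycle any number of times yields accepted strings of unbounded length, so the language is infinite.

infinite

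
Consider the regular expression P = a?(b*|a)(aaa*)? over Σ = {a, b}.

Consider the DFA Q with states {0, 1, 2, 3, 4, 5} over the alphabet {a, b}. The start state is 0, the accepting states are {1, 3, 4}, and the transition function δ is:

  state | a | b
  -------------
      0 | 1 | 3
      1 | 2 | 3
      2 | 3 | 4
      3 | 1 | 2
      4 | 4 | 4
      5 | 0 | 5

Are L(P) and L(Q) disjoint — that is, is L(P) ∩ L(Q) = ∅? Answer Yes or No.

No

The string a is accepted by both P and Q.
Hence L(P) ∩ L(Q) ≠ ∅.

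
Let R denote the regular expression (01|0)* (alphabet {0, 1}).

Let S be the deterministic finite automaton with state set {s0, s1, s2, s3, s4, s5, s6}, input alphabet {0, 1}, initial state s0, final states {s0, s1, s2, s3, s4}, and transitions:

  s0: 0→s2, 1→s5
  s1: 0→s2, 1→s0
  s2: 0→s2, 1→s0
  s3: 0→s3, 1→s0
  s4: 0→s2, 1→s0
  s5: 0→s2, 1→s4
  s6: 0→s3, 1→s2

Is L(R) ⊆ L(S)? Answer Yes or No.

Yes

Converting the expression R to a DFA (subset construction, then merging equivalent states) gives the minimal DFA with states {r0, r1, r2}, start state r0, accepting states {r0, r1} and transitions r0: 0→r1, 1→r2; r1: 0→r1, 1→r0; r2: 0→r2, 1→r2.
Exploring the product automaton R × S from the start pair (r0, s0), following both machines on each input symbol, reaches 6 state pairs: (r0, s0), (r1, s2), (r2, s5), (r2, s2), (r2, s4), (r2, s0).
R accepts in {r0, r1} and S accepts in {s0, s1, s2, s3, s4}. The reachable pairs whose R-component is accepting are (r0, s0), (r1, s2); in each of them the S-component is accepting too, so the product for L(R) \ L(S) (R-component accepting, S-component rejecting) has no reachable accepting pair and the difference is empty.
Hence every string in L(R) is also in L(S).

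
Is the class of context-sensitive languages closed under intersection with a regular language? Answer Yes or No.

Every regular language is context-sensitive, and context-sensitive languages are closed under intersection (an LBA runs the DFA check and then the LBA for L on the same linear tape).
So the context-sensitive languages are closed under intersection with a regular language.

Yes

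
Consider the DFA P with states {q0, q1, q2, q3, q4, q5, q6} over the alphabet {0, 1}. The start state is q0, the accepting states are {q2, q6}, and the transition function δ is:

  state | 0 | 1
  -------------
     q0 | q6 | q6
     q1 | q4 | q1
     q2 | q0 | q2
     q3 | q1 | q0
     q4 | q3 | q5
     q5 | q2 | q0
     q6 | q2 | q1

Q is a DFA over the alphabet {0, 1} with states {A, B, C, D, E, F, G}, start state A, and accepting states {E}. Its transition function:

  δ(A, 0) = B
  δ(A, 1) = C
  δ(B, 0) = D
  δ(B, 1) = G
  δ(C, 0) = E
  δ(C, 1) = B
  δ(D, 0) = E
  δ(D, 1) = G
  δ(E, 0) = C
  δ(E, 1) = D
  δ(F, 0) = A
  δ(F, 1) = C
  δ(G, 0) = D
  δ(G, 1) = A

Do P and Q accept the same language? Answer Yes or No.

The string 0 is accepted by P but rejected by Q.
So L(P) ≠ L(Q).

No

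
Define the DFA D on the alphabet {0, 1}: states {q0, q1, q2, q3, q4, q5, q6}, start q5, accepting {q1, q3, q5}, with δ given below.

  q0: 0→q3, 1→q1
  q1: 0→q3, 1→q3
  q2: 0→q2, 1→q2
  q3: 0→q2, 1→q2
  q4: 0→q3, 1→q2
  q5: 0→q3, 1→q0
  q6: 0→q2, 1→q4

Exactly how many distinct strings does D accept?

6

The useful subgraph on states {q0, q1, q3, q5} is acyclic, so L(D) is finite; the longest accepting path visits 4 useful states, giving maximum string length 3.
Counting accepting paths from q5 by length: 1 of length 0, 1 of length 1, 2 of length 2, 2 of length 3. Total 6.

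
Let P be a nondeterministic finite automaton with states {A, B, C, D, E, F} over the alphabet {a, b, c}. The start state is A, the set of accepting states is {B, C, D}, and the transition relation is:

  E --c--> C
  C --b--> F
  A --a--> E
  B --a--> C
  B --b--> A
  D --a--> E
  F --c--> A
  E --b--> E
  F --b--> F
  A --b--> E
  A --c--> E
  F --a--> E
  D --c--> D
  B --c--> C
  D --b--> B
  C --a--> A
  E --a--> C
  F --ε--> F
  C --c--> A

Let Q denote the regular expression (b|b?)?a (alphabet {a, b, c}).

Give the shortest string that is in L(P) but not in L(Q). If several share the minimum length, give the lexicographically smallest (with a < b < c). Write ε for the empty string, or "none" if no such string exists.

aa

The string aa is accepted by P but not by Q.
No shorter string lies in the difference, and aa is the lexicographically first length-2 string in L(P) \ L(Q).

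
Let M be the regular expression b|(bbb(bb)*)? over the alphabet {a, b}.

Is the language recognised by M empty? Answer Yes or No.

No

The empty string ε matches the expression, so it belongs to L(M).
Since L(M) contains at least one string, it is not empty.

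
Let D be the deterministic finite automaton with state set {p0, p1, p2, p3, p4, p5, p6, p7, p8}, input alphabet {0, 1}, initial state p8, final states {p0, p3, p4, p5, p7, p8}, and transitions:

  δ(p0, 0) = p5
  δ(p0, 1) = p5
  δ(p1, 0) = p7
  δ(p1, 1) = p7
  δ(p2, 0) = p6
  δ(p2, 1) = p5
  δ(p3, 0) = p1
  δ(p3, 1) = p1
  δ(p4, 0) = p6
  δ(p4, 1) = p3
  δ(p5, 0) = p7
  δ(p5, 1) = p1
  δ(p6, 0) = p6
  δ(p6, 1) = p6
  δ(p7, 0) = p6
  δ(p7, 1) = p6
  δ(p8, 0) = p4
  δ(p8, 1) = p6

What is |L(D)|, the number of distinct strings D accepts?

7

The useful subgraph on states {p1, p3, p4, p7, p8} is acyclic, so L(D) is finite; the longest accepting path visits 5 useful states, giving maximum string length 4.
Counting accepting paths from p8 by length: 1 of length 0, 1 of length 1, 1 of length 2, 4 of length 4. Total 7.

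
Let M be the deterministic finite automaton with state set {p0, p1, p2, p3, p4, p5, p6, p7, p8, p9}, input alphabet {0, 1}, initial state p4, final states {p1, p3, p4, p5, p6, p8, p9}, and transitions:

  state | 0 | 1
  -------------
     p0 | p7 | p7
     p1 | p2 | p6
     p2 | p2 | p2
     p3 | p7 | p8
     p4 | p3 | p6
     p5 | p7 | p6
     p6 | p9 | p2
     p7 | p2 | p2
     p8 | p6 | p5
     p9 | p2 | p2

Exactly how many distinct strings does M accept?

10

The useful subgraph on states {p3, p4, p5, p6, p8, p9} is acyclic, so L(M) is finite; the longest accepting path visits 6 useful states, giving maximum string length 5.
Counting accepting paths from p4 by length: 1 of length 0, 2 of length 1, 2 of length 2, 2 of length 3, 2 of length 4, 1 of length 5. Total 10.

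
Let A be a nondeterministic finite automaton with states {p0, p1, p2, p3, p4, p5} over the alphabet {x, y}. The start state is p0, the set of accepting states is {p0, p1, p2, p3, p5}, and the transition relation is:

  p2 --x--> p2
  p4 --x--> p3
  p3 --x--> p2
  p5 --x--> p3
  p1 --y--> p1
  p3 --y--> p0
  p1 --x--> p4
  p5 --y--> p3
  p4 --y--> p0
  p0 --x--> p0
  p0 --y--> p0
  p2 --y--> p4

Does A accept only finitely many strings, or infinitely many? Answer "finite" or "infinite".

State p0 is reachable from the start and can reach an accepting state, and it lies on the cycle p0 → p0.
Traversing that cycle any number of times yields accepted strings of unbounded length, so the language is infinite.

infinite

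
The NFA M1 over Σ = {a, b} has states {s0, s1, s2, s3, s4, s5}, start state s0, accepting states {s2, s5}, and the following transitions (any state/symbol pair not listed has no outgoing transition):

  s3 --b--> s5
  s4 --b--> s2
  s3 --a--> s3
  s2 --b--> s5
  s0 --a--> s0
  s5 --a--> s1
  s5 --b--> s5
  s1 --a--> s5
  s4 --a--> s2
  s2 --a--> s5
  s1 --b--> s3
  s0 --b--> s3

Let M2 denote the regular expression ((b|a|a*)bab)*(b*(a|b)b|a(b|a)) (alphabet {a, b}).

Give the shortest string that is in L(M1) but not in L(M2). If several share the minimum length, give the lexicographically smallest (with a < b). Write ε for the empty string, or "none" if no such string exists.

The string abb is accepted by M1 but not by M2.
No shorter string lies in the difference, and abb is the lexicographically first length-3 string in L(M1) \ L(M2).

abb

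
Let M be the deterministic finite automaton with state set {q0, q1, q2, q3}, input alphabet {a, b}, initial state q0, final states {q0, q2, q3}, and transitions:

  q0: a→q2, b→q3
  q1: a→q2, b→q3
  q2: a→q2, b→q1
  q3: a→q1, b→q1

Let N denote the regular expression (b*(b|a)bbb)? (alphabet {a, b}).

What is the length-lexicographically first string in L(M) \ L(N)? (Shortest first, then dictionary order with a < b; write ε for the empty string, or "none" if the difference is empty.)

The string a is accepted by M but not by N.
No shorter string lies in the difference, and a is the lexicographically first length-1 string in L(M) \ L(N).

a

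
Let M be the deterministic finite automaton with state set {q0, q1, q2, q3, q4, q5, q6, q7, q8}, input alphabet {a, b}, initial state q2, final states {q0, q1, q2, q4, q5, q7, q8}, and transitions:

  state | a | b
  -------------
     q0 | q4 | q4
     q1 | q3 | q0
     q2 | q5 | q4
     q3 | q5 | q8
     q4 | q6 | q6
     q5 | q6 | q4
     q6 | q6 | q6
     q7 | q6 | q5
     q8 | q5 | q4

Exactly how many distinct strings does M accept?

The useful subgraph on states {q2, q4, q5} is acyclic, so L(M) is finite; the longest accepting path visits 3 useful states, giving maximum string length 2.
Counting accepting paths from q2 by length: 1 of length 0, 2 of length 1, 1 of length 2. Total 4.

4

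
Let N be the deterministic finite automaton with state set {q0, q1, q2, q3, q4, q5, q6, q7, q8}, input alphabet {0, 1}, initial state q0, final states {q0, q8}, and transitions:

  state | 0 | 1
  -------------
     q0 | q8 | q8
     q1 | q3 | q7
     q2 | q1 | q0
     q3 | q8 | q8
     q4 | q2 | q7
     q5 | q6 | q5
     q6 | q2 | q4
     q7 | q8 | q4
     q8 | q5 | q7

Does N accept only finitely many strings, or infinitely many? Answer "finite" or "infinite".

infinite

State q5 is reachable from the start and can reach an accepting state, and it lies on the cycle q5 → q5.
Traversing that cycle any number of times yields accepted strings of unbounded length, so the language is infinite.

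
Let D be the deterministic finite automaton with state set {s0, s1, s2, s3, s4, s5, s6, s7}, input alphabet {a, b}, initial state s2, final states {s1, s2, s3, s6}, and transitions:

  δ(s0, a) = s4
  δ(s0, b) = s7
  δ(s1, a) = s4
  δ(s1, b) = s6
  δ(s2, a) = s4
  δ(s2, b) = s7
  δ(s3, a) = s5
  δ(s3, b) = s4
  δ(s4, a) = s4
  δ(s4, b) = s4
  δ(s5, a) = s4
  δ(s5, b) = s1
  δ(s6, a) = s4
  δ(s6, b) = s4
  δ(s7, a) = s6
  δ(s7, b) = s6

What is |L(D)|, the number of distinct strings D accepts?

3

The useful subgraph on states {s2, s6, s7} is acyclic, so L(D) is finite; the longest accepting path visits 3 useful states, giving maximum string length 2.
Counting accepting paths from s2 by length: 1 of length 0, 2 of length 2. Total 3.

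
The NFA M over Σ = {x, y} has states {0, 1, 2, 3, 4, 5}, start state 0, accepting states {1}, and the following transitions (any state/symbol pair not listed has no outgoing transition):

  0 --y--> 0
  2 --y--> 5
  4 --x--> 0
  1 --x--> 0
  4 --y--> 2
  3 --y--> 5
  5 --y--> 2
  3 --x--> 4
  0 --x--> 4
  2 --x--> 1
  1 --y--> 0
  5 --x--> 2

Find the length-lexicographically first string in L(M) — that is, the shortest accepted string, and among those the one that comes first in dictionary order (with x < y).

A breadth-first search from 0 reaches an accepting state first via the path 0 → 4 → 2 → 1 on input xyx.
No string of length < 3 is accepted (BFS exhausts all shorter strings without reaching an accepting state), and xyx is the lexicographically least accepting string of length 3.

xyx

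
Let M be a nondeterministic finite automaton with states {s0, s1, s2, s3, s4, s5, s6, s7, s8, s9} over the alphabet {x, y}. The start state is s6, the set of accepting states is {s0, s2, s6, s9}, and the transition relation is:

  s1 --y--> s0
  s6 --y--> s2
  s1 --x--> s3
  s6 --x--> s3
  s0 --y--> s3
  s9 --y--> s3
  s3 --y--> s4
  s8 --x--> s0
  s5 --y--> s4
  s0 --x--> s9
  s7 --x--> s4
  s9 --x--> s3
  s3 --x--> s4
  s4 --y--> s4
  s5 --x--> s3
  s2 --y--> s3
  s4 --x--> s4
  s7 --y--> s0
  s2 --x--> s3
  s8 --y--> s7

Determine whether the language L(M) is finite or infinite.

finite

The useful states (reachable from s6 and able to reach an accepting state) are {s2, s6}.
Restricted to these states the transition graph has no cycle, so every accepting path has bounded length and L is finite.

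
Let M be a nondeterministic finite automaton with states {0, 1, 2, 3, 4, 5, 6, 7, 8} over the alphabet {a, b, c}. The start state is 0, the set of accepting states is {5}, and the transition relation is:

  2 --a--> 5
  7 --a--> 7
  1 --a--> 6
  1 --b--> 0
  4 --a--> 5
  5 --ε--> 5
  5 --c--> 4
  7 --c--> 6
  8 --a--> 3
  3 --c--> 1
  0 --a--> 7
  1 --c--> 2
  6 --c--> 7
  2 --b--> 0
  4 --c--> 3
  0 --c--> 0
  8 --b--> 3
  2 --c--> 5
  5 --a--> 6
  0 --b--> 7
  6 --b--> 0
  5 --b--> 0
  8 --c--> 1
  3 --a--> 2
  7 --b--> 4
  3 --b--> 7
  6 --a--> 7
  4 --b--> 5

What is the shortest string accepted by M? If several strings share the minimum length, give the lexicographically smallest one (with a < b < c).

aba

A breadth-first search from 0 reaches an accepting state first via the path 0 → 7 → 4 → 5 on input aba.
No string of length < 3 is accepted (BFS exhausts all shorter strings without reaching an accepting state), and aba is the lexicographically least accepting string of length 3.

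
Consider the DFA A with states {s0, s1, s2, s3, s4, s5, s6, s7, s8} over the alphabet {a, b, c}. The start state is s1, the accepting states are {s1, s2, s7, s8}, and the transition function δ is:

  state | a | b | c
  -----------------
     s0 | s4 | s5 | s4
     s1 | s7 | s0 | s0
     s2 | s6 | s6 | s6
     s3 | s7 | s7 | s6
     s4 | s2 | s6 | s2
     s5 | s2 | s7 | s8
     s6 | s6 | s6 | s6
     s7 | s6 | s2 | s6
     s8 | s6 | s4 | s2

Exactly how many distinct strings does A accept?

25

The useful subgraph on states {s0, s1, s2, s4, s5, s7, s8} is acyclic, so L(A) is finite; the longest accepting path visits 6 useful states, giving maximum string length 5.
Counting accepting paths from s1 by length: 1 of length 0, 1 of length 1, 1 of length 2, 14 of length 3, 4 of length 4, 4 of length 5. Total 25.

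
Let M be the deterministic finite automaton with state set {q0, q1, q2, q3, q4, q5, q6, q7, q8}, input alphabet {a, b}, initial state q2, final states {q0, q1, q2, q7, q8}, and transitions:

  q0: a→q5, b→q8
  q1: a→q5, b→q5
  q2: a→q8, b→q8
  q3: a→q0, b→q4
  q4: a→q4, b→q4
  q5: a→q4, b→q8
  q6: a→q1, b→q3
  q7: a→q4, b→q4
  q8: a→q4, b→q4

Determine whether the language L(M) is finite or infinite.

finite

The useful states (reachable from q2 and able to reach an accepting state) are {q2, q8}.
Restricted to these states the transition graph has no cycle, so every accepting path has bounded length and L is finite.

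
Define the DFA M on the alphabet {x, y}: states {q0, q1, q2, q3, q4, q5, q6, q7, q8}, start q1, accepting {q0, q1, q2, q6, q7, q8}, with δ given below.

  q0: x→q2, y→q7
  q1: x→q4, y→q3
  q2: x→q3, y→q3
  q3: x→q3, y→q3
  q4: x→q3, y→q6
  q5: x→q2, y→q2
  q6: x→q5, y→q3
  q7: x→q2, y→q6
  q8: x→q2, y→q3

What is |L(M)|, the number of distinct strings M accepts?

The useful subgraph on states {q1, q2, q4, q5, q6} is acyclic, so L(M) is finite; the longest accepting path visits 5 useful states, giving maximum string length 4.
Counting accepting paths from q1 by length: 1 of length 0, 1 of length 2, 2 of length 4. Total 4.

4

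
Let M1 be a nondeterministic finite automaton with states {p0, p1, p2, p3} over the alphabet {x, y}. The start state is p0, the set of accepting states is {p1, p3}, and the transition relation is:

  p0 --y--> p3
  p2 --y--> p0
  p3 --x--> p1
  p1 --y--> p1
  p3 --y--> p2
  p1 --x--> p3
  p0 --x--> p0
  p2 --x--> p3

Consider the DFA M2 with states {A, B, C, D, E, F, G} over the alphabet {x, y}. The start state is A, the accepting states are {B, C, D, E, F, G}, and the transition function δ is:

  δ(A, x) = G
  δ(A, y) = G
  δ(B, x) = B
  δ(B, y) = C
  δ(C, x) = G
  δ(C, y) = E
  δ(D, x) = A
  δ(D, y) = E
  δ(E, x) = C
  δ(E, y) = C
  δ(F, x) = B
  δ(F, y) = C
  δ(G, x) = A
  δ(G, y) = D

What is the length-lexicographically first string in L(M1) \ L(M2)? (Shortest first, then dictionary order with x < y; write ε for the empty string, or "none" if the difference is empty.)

The string yx is accepted by M1 but not by M2.
No shorter string lies in the difference, and yx is the lexicographically first length-2 string in L(M1) \ L(M2).

yx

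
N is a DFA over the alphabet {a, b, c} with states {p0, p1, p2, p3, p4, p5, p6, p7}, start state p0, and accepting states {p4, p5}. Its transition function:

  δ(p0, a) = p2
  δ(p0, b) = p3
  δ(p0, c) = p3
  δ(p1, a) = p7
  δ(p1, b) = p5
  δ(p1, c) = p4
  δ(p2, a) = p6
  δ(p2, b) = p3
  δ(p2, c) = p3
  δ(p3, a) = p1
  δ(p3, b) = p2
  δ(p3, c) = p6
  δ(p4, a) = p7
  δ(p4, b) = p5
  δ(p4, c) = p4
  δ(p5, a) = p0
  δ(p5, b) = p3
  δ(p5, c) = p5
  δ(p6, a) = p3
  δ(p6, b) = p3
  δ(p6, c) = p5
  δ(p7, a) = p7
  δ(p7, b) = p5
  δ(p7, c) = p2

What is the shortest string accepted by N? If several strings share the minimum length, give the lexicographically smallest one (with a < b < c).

aac

A breadth-first search from p0 reaches an accepting state first via the path p0 → p2 → p6 → p5 on input aac.
No string of length < 3 is accepted (BFS exhausts all shorter strings without reaching an accepting state), and aac is the lexicographically least accepting string of length 3.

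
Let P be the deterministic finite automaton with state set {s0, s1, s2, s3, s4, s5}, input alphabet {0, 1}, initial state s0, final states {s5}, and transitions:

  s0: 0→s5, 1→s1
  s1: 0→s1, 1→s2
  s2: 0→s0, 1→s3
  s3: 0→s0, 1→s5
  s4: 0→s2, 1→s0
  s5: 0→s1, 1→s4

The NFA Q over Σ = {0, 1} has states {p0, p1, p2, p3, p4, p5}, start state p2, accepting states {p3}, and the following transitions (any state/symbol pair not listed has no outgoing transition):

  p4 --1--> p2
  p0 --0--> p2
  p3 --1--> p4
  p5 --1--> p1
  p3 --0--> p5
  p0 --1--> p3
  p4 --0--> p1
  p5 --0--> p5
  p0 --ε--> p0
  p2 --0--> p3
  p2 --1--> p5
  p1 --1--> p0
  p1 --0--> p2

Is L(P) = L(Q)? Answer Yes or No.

Exploring the product automaton P × Q from the start pair (s0, p2), following both machines on each input symbol, reaches 6 state pairs: (s0, p2), (s5, p3), (s1, p5), (s4, p4), (s2, p1), (s3, p0).
P accepts in {s5} and Q accepts in {p3}. In every reachable pair the two components are either both accepting — (s5, p3) — or both non-accepting, so no string is accepted by exactly one of the machines: L(P) \ L(Q) and L(Q) \ L(P) are both empty.
Hence every string is accepted by P iff it is accepted by Q, and the two languages coincide.

Yes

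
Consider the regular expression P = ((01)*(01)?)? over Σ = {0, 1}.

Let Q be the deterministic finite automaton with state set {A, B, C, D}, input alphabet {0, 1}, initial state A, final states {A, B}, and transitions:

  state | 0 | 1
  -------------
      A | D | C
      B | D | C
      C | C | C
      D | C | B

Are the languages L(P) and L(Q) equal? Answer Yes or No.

Converting the expression P to a DFA (subset construction, then merging equivalent states) gives the minimal DFA with states {p0, p1, p2}, start state p0, accepting states {p0} and transitions p0: 0→p1, 1→p2; p1: 0→p2, 1→p0; p2: 0→p2, 1→p2.
Exploring the product automaton P × Q from the start pair (p0, A), following both machines on each input symbol, reaches 4 state pairs: (p0, A), (p1, D), (p2, C), (p0, B).
P accepts in {p0} and Q accepts in {A, B}. In every reachable pair the two components are either both accepting — (p0, A), (p0, B) — or both non-accepting, so no string is accepted by exactly one of the machines: L(P) \ L(Q) and L(Q) \ L(P) are both empty.
Hence every string is accepted by P iff it is accepted by Q, and the two languages coincide.

Yes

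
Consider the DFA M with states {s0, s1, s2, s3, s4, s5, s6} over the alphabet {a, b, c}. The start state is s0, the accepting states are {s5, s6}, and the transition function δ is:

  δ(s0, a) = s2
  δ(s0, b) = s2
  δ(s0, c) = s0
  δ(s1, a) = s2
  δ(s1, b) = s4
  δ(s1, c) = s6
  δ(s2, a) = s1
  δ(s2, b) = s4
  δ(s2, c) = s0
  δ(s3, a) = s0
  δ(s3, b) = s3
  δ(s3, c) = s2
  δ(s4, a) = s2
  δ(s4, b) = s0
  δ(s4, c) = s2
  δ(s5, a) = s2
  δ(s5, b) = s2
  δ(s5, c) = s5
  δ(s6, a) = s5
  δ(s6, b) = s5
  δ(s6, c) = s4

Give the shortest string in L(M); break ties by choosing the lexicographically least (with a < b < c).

A breadth-first search from s0 reaches an accepting state first via the path s0 → s2 → s1 → s6 on input aac.
No string of length < 3 is accepted (BFS exhausts all shorter strings without reaching an accepting state), and aac is the lexicographically least accepting string of length 3.

aac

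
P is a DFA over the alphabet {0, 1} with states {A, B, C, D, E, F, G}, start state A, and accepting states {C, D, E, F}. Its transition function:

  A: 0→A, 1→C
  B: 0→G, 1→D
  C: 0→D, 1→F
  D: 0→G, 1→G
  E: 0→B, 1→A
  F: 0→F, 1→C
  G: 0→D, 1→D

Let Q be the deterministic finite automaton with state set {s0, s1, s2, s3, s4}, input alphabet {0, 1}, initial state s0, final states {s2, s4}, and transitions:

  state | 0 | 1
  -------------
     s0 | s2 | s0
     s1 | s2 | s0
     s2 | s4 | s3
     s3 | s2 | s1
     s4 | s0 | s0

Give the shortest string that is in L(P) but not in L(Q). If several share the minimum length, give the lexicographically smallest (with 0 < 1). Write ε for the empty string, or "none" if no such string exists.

1

The string 1 is accepted by P but not by Q.
No shorter string lies in the difference, and 1 is the lexicographically first length-1 string in L(P) \ L(Q).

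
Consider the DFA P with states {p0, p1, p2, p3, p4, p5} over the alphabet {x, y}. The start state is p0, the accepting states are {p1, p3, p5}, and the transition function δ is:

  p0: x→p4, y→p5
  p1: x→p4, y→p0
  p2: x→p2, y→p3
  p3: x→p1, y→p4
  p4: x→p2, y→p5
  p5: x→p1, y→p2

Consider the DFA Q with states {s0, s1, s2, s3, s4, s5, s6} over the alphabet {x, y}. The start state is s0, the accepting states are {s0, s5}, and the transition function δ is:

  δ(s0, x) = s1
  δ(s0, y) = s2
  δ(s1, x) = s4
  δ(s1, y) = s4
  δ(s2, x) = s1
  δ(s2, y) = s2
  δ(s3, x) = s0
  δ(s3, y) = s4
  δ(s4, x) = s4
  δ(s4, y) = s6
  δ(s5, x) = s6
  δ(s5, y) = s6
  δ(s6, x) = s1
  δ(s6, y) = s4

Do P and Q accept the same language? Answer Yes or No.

No

The string y is accepted by P but rejected by Q.
So L(P) ≠ L(Q).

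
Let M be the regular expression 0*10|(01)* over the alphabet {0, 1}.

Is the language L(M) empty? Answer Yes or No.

The empty string ε matches the expression, so it belongs to L(M).
Since L(M) contains at least one string, it is not empty.

No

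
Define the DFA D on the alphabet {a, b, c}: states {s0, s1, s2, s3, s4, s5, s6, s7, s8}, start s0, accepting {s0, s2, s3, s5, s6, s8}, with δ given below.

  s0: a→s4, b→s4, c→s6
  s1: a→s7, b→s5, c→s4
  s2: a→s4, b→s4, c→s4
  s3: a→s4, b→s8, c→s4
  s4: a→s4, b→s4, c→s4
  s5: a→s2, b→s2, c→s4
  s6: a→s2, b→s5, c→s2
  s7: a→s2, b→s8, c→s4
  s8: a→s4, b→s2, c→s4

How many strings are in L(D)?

7

The useful subgraph on states {s0, s2, s5, s6} is acyclic, so L(D) is finite; the longest accepting path visits 4 useful states, giving maximum string length 3.
Counting accepting paths from s0 by length: 1 of length 0, 1 of length 1, 3 of length 2, 2 of length 3. Total 7.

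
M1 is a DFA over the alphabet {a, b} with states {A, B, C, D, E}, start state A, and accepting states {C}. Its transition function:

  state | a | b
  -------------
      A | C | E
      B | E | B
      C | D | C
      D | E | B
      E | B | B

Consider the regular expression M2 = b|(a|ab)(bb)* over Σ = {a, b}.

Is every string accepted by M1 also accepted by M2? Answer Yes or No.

Converting the expression M2 to a DFA (subset construction, then merging equivalent states) gives the minimal DFA with states {r0, r1, r2, r3}, start state r0, accepting states {r1, r2} and transitions r0: a→r1, b→r2; r1: a→r3, b→r1; r2: a→r3, b→r3; r3: a→r3, b→r3.
Exploring the product automaton M1 × M2 from the start pair (A, r0), following both machines on each input symbol, reaches 6 state pairs: (A, r0), (C, r1), (E, r2), (D, r3), (B, r3), (E, r3).
M1 accepts in {C} and M2 accepts in {r1, r2}. The reachable pairs whose M1-component is accepting are (C, r1); in each of them the M2-component is accepting too, so the product for L(M1) \ L(M2) (M1-component accepting, M2-component rejecting) has no reachable accepting pair and the difference is empty.
Hence every string in L(M1) is also in L(M2).

Yes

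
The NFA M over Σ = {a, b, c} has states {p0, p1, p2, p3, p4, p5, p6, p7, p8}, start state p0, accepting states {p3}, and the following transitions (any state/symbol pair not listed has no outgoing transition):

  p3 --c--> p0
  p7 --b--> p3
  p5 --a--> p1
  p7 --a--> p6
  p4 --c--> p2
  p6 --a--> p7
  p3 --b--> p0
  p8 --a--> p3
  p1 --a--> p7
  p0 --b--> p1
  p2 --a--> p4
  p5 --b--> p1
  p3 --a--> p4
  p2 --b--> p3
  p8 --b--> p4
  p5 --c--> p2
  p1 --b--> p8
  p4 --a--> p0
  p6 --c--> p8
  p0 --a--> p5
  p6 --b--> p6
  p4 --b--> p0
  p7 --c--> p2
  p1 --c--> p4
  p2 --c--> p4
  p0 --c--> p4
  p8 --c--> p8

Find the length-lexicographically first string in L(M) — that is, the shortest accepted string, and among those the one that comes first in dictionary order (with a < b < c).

A breadth-first search from p0 reaches an accepting state first via the path p0 → p5 → p2 → p3 on input acb.
No string of length < 3 is accepted (BFS exhausts all shorter strings without reaching an accepting state), and acb is the lexicographically least accepting string of length 3.

acb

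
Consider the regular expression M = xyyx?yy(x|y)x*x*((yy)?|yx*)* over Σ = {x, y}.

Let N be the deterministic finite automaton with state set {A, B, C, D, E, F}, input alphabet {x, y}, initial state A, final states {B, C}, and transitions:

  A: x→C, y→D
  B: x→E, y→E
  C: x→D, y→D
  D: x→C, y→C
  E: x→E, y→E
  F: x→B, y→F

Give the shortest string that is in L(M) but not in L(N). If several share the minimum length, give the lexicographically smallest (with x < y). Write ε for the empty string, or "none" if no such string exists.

xyyyyx

The string xyyyyx is accepted by M but not by N.
No shorter string lies in the difference, and xyyyyx is the lexicographically first length-6 string in L(M) \ L(N).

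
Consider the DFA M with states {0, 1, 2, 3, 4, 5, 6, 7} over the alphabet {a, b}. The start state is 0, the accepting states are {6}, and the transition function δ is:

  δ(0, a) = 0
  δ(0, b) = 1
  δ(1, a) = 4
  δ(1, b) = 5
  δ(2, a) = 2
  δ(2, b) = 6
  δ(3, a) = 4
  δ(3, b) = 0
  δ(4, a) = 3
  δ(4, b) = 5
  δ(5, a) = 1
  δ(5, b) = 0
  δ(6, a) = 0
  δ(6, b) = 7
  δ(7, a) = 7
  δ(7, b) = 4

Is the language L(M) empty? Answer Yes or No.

Yes

The states reachable from the start state are {0, 1, 3, 4, 5}.
None of the accepting states {6} is reachable, so no string is accepted and L(M) = ∅.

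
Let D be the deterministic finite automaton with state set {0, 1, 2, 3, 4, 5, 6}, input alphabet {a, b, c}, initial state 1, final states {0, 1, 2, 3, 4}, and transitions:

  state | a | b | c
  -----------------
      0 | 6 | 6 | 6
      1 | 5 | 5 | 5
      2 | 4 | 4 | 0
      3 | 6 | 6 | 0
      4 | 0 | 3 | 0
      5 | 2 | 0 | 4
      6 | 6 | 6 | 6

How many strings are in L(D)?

55

The useful subgraph on states {0, 1, 2, 3, 4, 5} is acyclic, so L(D) is finite; the longest accepting path visits 6 useful states, giving maximum string length 5.
Counting accepting paths from 1 by length: 1 of length 0, 9 of length 2, 18 of length 3, 21 of length 4, 6 of length 5. Total 55.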